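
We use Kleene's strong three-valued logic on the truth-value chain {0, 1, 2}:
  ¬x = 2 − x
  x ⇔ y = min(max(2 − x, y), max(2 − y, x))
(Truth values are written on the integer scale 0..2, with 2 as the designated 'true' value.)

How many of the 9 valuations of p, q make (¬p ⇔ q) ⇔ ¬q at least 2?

p = 0, q = 0 ↦ 0  <
p = 0, q = 1 ↦ 1  <
p = 0, q = 2 ↦ 0  <
p = 1, q = 0 ↦ 1  <
p = 1, q = 1 ↦ 1  <
p = 1, q = 2 ↦ 1  <
p = 2, q = 0 ↦ 2  ≥
p = 2, q = 1 ↦ 1  <
p = 2, q = 2 ↦ 2  ≥
So 2 of the 9 assignments meet the threshold.

2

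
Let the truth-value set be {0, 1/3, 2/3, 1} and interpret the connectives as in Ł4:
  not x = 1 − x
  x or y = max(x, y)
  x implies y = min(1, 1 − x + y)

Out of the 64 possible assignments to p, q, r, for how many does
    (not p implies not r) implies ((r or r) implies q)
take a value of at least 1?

50

value 1: 50 assignments (counts)
value 2/3: 9 assignments
value 1/3: 4 assignments
value 0: 1 assignment
So 50 of the 64 assignments meet the threshold.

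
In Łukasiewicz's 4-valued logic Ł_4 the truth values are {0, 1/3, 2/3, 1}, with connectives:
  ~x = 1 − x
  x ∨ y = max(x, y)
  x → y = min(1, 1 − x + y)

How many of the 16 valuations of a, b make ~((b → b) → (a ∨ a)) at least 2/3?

8

a = 0, b = 0 ↦ 1  ≥
a = 0, b = 1/3 ↦ 1  ≥
a = 0, b = 2/3 ↦ 1  ≥
a = 0, b = 1 ↦ 1  ≥
a = 1/3, b = 0 ↦ 2/3  ≥
a = 1/3, b = 1/3 ↦ 2/3  ≥
a = 1/3, b = 2/3 ↦ 2/3  ≥
a = 1/3, b = 1 ↦ 2/3  ≥
a = 2/3, b = 0 ↦ 1/3  <
a = 2/3, b = 1/3 ↦ 1/3  <
a = 2/3, b = 2/3 ↦ 1/3  <
a = 2/3, b = 1 ↦ 1/3  <
a = 1, b = 0 ↦ 0  <
a = 1, b = 1/3 ↦ 0  <
a = 1, b = 2/3 ↦ 0  <
a = 1, b = 1 ↦ 0  <
So 8 of the 16 assignments meet the threshold.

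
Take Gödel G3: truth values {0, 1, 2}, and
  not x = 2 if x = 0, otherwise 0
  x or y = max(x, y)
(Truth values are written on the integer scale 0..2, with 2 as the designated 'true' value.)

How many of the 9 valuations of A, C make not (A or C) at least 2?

1

A = 0, C = 0 ↦ 2  ≥
A = 0, C = 1 ↦ 0  <
A = 0, C = 2 ↦ 0  <
A = 1, C = 0 ↦ 0  <
A = 1, C = 1 ↦ 0  <
A = 1, C = 2 ↦ 0  <
A = 2, C = 0 ↦ 0  <
A = 2, C = 1 ↦ 0  <
A = 2, C = 2 ↦ 0  <
So 1 of the 9 assignments meets the threshold.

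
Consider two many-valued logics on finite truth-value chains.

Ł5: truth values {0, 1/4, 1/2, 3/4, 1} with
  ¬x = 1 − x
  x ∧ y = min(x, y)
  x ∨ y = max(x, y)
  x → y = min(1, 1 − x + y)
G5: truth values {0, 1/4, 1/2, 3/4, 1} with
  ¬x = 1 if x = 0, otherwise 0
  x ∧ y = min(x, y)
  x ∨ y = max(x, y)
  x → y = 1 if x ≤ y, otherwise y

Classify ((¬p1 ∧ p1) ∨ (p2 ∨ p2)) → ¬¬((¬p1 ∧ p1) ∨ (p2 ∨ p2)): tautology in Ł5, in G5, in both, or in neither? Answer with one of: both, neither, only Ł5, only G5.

In Ł5: every assignment gives 1 — tautology.
In G5: every assignment gives 1 — tautology.

both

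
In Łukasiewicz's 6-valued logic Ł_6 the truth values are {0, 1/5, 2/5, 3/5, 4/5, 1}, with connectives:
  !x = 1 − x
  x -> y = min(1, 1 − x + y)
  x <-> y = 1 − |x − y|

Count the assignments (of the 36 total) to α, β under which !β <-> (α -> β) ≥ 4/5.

10

value 1: 3 assignments (counts)
value 4/5: 7 assignments (counts)
value 3/5: 6 assignments
value 2/5: 7 assignments
value 1/5: 6 assignments
value 0: 7 assignments
So 10 of the 36 assignments meet the threshold.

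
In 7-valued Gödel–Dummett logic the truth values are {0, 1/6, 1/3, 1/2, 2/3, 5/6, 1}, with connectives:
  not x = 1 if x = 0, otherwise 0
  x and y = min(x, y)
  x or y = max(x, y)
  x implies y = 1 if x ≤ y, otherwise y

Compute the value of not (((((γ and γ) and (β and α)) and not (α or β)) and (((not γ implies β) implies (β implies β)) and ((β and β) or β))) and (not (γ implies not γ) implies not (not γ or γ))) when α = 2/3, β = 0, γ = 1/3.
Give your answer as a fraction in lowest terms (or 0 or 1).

1

γ and γ = 1/3 and 1/3 = 1/3
β and α = 0 and 2/3 = 0
(γ and γ) and (β and α) = 1/3 and 0 = 0
α or β = 2/3 or 0 = 2/3
not (α or β) = not 2/3 = 0
((γ and γ) and (β and α)) and not (α or β) = 0 and 0 = 0
not γ = not 1/3 = 0
not γ implies β = 0 implies 0 = 1
β implies β = 0 implies 0 = 1
(not γ implies β) implies (β implies β) = 1 implies 1 = 1
β and β = 0 and 0 = 0
(β and β) or β = 0 or 0 = 0
((not γ implies β) implies (β implies β)) and ((β and β) or β) = 1 and 0 = 0
(((γ and γ) and (β and α)) and not (α or β)) and (((not γ implies β) implies (β implies β)) and ((β and β) or β)) = 0 and 0 = 0
not γ = not 1/3 = 0
γ implies not γ = 1/3 implies 0 = 0
not (γ implies not γ) = not 0 = 1
not γ = not 1/3 = 0
not γ or γ = 0 or 1/3 = 1/3
not (not γ or γ) = not 1/3 = 0
not (γ implies not γ) implies not (not γ or γ) = 1 implies 0 = 0
((((γ and γ) and (β and α)) and not (α or β)) and (((not γ implies β) implies (β implies β)) and ((β and β) or β))) and (not (γ implies not γ) implies not (not γ or γ)) = 0 and 0 = 0
not (((((γ and γ) and (β and α)) and not (α or β)) and (((not γ implies β) implies (β implies β)) and ((β and β) or β))) and (not (γ implies not γ) implies not (not γ or γ))) = not 0 = 1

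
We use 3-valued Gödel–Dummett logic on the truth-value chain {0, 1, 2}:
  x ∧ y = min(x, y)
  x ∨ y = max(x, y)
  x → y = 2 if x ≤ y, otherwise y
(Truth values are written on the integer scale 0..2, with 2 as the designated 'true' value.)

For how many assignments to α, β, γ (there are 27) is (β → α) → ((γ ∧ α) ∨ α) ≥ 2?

18

value 2: 18 assignments (counts)
value 1: 6 assignments
value 0: 3 assignments
So 18 of the 27 assignments meet the threshold.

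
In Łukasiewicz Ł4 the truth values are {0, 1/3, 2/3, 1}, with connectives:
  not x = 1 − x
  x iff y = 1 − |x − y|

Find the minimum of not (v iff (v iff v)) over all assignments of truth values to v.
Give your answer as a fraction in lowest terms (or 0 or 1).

Take v = 1:
v iff v = 1 iff 1 = 1
v iff (v iff v) = 1 iff 1 = 1
not (v iff (v iff v)) = not 1 = 0
No assignment yields a value below 0, so this is the minimum.

0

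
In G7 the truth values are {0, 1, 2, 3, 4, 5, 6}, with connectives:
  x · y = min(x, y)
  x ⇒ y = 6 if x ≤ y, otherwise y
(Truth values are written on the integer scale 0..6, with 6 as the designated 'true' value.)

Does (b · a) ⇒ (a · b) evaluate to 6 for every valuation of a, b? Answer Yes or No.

At a = 2, b = 2, for instance:
b · a = 2 · 2 = 2
a · b = 2 · 2 = 2
(b · a) ⇒ (a · b) = 2 ⇒ 2 = 6
and checking the remaining 48 assignments likewise gives ≥ 6 in every case.

Yes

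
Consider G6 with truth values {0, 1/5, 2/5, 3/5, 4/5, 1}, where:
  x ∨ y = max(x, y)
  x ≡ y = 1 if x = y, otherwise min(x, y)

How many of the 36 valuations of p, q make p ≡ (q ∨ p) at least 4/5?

22

value 1: 21 assignments (counts)
value 4/5: 1 assignment (counts)
value 3/5: 2 assignments
value 2/5: 3 assignments
value 1/5: 4 assignments
value 0: 5 assignments
So 22 of the 36 assignments meet the threshold.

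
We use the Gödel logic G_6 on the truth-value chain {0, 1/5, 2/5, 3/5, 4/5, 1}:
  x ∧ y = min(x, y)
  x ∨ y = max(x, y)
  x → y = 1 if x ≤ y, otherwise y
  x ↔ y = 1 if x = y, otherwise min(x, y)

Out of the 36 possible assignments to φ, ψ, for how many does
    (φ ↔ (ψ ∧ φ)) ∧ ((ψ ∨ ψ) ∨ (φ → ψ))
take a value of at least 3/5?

value 1: 21 assignments (counts)
value 4/5: 1 assignment (counts)
value 3/5: 2 assignments (counts)
value 2/5: 3 assignments
value 1/5: 4 assignments
value 0: 5 assignments
So 24 of the 36 assignments meet the threshold.

24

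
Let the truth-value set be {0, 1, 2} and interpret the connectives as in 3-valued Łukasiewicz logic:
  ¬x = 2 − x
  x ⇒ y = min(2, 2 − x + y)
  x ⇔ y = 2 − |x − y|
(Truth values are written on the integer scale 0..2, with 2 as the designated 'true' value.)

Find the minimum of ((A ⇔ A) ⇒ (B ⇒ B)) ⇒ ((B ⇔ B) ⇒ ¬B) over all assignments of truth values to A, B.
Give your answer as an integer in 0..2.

Take A = 0, B = 2:
A ⇔ A = 0 ⇔ 0 = 2
B ⇒ B = 2 ⇒ 2 = 2
(A ⇔ A) ⇒ (B ⇒ B) = 2 ⇒ 2 = 2
B ⇔ B = 2 ⇔ 2 = 2
¬B = ¬2 = 0
(B ⇔ B) ⇒ ¬B = 2 ⇒ 0 = 0
((A ⇔ A) ⇒ (B ⇒ B)) ⇒ ((B ⇔ B) ⇒ ¬B) = 2 ⇒ 0 = 0
No assignment yields a value below 0, so this is the minimum.

0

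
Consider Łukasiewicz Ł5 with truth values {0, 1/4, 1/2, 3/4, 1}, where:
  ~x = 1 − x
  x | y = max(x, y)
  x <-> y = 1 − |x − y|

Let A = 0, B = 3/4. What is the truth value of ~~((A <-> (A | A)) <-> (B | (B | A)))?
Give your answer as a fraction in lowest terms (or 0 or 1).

3/4

A | A = 0 | 0 = 0
A <-> (A | A) = 0 <-> 0 = 1
B | A = 3/4 | 0 = 3/4
B | (B | A) = 3/4 | 3/4 = 3/4
(A <-> (A | A)) <-> (B | (B | A)) = 1 <-> 3/4 = 3/4
~((A <-> (A | A)) <-> (B | (B | A))) = ~3/4 = 1/4
~~((A <-> (A | A)) <-> (B | (B | A))) = ~1/4 = 3/4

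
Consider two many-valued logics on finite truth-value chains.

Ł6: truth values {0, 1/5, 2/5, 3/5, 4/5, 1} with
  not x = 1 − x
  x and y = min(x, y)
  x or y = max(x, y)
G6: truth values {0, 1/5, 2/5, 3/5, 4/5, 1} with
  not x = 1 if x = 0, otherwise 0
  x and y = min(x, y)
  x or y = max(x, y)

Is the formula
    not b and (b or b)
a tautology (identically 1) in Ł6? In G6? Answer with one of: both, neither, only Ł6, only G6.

neither

In Ł6: at b = 0 the value is 0 — not a tautology.
In G6: at b = 0 the value is 0 — not a tautology.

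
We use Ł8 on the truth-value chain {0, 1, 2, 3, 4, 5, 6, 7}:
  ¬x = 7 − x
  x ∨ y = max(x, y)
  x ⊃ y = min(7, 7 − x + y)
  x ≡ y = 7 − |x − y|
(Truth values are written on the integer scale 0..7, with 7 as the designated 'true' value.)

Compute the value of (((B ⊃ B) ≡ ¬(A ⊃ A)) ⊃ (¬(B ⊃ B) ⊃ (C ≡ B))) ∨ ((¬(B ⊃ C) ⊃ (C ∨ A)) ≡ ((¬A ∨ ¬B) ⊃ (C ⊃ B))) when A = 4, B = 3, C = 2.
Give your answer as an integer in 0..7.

B ⊃ B = 3 ⊃ 3 = 7
A ⊃ A = 4 ⊃ 4 = 7
¬(A ⊃ A) = ¬7 = 0
(B ⊃ B) ≡ ¬(A ⊃ A) = 7 ≡ 0 = 0
B ⊃ B = 3 ⊃ 3 = 7
¬(B ⊃ B) = ¬7 = 0
C ≡ B = 2 ≡ 3 = 6
¬(B ⊃ B) ⊃ (C ≡ B) = 0 ⊃ 6 = 7
((B ⊃ B) ≡ ¬(A ⊃ A)) ⊃ (¬(B ⊃ B) ⊃ (C ≡ B)) = 0 ⊃ 7 = 7
B ⊃ C = 3 ⊃ 2 = 6
¬(B ⊃ C) = ¬6 = 1
C ∨ A = 2 ∨ 4 = 4
¬(B ⊃ C) ⊃ (C ∨ A) = 1 ⊃ 4 = 7
¬A = ¬4 = 3
¬B = ¬3 = 4
¬A ∨ ¬B = 3 ∨ 4 = 4
C ⊃ B = 2 ⊃ 3 = 7
(¬A ∨ ¬B) ⊃ (C ⊃ B) = 4 ⊃ 7 = 7
(¬(B ⊃ C) ⊃ (C ∨ A)) ≡ ((¬A ∨ ¬B) ⊃ (C ⊃ B)) = 7 ≡ 7 = 7
(((B ⊃ B) ≡ ¬(A ⊃ A)) ⊃ (¬(B ⊃ B) ⊃ (C ≡ B))) ∨ ((¬(B ⊃ C) ⊃ (C ∨ A)) ≡ ((¬A ∨ ¬B) ⊃ (C ⊃ B))) = 7 ∨ 7 = 7

7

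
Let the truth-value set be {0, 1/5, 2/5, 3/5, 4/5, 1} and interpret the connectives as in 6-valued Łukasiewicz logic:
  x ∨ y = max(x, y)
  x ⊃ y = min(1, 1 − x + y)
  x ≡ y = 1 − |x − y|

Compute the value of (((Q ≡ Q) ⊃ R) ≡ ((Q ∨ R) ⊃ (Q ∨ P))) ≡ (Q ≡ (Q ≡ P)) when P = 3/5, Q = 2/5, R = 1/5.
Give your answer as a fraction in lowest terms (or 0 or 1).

3/5

Q ≡ Q = 2/5 ≡ 2/5 = 1
(Q ≡ Q) ⊃ R = 1 ⊃ 1/5 = 1/5
Q ∨ R = 2/5 ∨ 1/5 = 2/5
Q ∨ P = 2/5 ∨ 3/5 = 3/5
(Q ∨ R) ⊃ (Q ∨ P) = 2/5 ⊃ 3/5 = 1
((Q ≡ Q) ⊃ R) ≡ ((Q ∨ R) ⊃ (Q ∨ P)) = 1/5 ≡ 1 = 1/5
Q ≡ P = 2/5 ≡ 3/5 = 4/5
Q ≡ (Q ≡ P) = 2/5 ≡ 4/5 = 3/5
(((Q ≡ Q) ⊃ R) ≡ ((Q ∨ R) ⊃ (Q ∨ P))) ≡ (Q ≡ (Q ≡ P)) = 1/5 ≡ 3/5 = 3/5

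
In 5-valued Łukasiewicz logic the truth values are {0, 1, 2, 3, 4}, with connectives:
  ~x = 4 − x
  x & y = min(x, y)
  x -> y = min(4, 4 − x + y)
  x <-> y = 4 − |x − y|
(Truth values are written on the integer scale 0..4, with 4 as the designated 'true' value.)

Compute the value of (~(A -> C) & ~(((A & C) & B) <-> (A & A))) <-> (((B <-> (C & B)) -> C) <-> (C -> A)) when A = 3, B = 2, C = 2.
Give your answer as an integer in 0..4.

3

A -> C = 3 -> 2 = 3
~(A -> C) = ~3 = 1
A & C = 3 & 2 = 2
(A & C) & B = 2 & 2 = 2
A & A = 3 & 3 = 3
((A & C) & B) <-> (A & A) = 2 <-> 3 = 3
~(((A & C) & B) <-> (A & A)) = ~3 = 1
~(A -> C) & ~(((A & C) & B) <-> (A & A)) = 1 & 1 = 1
C & B = 2 & 2 = 2
B <-> (C & B) = 2 <-> 2 = 4
(B <-> (C & B)) -> C = 4 -> 2 = 2
C -> A = 2 -> 3 = 4
((B <-> (C & B)) -> C) <-> (C -> A) = 2 <-> 4 = 2
(~(A -> C) & ~(((A & C) & B) <-> (A & A))) <-> (((B <-> (C & B)) -> C) <-> (C -> A)) = 1 <-> 2 = 3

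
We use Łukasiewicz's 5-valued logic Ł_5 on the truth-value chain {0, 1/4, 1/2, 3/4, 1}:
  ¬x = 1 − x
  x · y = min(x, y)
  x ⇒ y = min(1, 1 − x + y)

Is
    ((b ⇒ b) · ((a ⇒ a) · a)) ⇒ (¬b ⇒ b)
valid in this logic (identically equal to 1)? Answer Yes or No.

Counterexample: take a = 1/4, b = 0.
b ⇒ b = 0 ⇒ 0 = 1
a ⇒ a = 1/4 ⇒ 1/4 = 1
(a ⇒ a) · a = 1 · 1/4 = 1/4
(b ⇒ b) · ((a ⇒ a) · a) = 1 · 1/4 = 1/4
¬b = ¬0 = 1
¬b ⇒ b = 1 ⇒ 0 = 0
((b ⇒ b) · ((a ⇒ a) · a)) ⇒ (¬b ⇒ b) = 1/4 ⇒ 0 = 3/4
This gives 3/4 ≠ 1.

No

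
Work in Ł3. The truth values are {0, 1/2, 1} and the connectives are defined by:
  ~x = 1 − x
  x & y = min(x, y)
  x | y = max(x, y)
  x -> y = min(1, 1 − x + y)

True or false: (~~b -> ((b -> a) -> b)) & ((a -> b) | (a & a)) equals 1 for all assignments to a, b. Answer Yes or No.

No

Counterexample: take a = 1/2, b = 0.
~b = ~0 = 1
~~b = ~1 = 0
b -> a = 0 -> 1/2 = 1
(b -> a) -> b = 1 -> 0 = 0
~~b -> ((b -> a) -> b) = 0 -> 0 = 1
a -> b = 1/2 -> 0 = 1/2
a & a = 1/2 & 1/2 = 1/2
(a -> b) | (a & a) = 1/2 | 1/2 = 1/2
(~~b -> ((b -> a) -> b)) & ((a -> b) | (a & a)) = 1 & 1/2 = 1/2
This gives 1/2 ≠ 1.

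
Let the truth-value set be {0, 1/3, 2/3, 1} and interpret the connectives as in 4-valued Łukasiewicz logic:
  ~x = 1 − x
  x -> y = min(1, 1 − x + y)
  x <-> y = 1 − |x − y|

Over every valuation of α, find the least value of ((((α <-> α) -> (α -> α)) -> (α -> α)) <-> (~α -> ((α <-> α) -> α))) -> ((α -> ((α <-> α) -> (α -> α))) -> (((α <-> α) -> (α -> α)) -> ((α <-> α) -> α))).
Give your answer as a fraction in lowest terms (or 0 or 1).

Take α = 1/3:
α <-> α = 1/3 <-> 1/3 = 1
α -> α = 1/3 -> 1/3 = 1
(α <-> α) -> (α -> α) = 1 -> 1 = 1
α -> α = 1/3 -> 1/3 = 1
((α <-> α) -> (α -> α)) -> (α -> α) = 1 -> 1 = 1
~α = ~1/3 = 2/3
α <-> α = 1/3 <-> 1/3 = 1
(α <-> α) -> α = 1 -> 1/3 = 1/3
~α -> ((α <-> α) -> α) = 2/3 -> 1/3 = 2/3
(((α <-> α) -> (α -> α)) -> (α -> α)) <-> (~α -> ((α <-> α) -> α)) = 1 <-> 2/3 = 2/3
α <-> α = 1/3 <-> 1/3 = 1
α -> α = 1/3 -> 1/3 = 1
(α <-> α) -> (α -> α) = 1 -> 1 = 1
α -> ((α <-> α) -> (α -> α)) = 1/3 -> 1 = 1
α <-> α = 1/3 <-> 1/3 = 1
α -> α = 1/3 -> 1/3 = 1
(α <-> α) -> (α -> α) = 1 -> 1 = 1
α <-> α = 1/3 <-> 1/3 = 1
(α <-> α) -> α = 1 -> 1/3 = 1/3
((α <-> α) -> (α -> α)) -> ((α <-> α) -> α) = 1 -> 1/3 = 1/3
(α -> ((α <-> α) -> (α -> α))) -> (((α <-> α) -> (α -> α)) -> ((α <-> α) -> α)) = 1 -> 1/3 = 1/3
((((α <-> α) -> (α -> α)) -> (α -> α)) <-> (~α -> ((α <-> α) -> α))) -> ((α -> ((α <-> α) -> (α -> α))) -> (((α <-> α) -> (α -> α)) -> ((α <-> α) -> α))) = 2/3 -> 1/3 = 2/3
No assignment yields a value below 2/3, so this is the minimum.

2/3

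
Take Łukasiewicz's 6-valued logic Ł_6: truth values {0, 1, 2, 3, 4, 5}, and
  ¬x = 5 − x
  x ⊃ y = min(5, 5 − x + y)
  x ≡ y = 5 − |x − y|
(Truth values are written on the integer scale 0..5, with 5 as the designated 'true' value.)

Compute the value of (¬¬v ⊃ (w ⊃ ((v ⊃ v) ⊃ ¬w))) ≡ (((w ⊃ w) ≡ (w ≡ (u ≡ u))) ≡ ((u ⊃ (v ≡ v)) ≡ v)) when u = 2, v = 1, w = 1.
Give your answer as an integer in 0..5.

¬v = ¬1 = 4
¬¬v = ¬4 = 1
v ⊃ v = 1 ⊃ 1 = 5
¬w = ¬1 = 4
(v ⊃ v) ⊃ ¬w = 5 ⊃ 4 = 4
w ⊃ ((v ⊃ v) ⊃ ¬w) = 1 ⊃ 4 = 5
¬¬v ⊃ (w ⊃ ((v ⊃ v) ⊃ ¬w)) = 1 ⊃ 5 = 5
w ⊃ w = 1 ⊃ 1 = 5
u ≡ u = 2 ≡ 2 = 5
w ≡ (u ≡ u) = 1 ≡ 5 = 1
(w ⊃ w) ≡ (w ≡ (u ≡ u)) = 5 ≡ 1 = 1
v ≡ v = 1 ≡ 1 = 5
u ⊃ (v ≡ v) = 2 ⊃ 5 = 5
(u ⊃ (v ≡ v)) ≡ v = 5 ≡ 1 = 1
((w ⊃ w) ≡ (w ≡ (u ≡ u))) ≡ ((u ⊃ (v ≡ v)) ≡ v) = 1 ≡ 1 = 5
(¬¬v ⊃ (w ⊃ ((v ⊃ v) ⊃ ¬w))) ≡ (((w ⊃ w) ≡ (w ≡ (u ≡ u))) ≡ ((u ⊃ (v ≡ v)) ≡ v)) = 5 ≡ 5 = 5

5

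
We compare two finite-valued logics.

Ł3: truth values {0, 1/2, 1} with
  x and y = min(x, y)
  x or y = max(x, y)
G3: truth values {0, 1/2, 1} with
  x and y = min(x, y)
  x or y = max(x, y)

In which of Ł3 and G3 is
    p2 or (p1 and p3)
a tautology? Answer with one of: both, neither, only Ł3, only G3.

In Ł3: at p1 = 0, p2 = 0, p3 = 0 the value is 0 — not a tautology.
In G3: at p1 = 0, p2 = 0, p3 = 0 the value is 0 — not a tautology.

neither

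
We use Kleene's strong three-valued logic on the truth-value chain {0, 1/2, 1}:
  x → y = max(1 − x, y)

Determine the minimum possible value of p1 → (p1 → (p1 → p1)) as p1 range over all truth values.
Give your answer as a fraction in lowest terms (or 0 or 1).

Take p1 = 1/2:
p1 → p1 = 1/2 → 1/2 = 1/2
p1 → (p1 → p1) = 1/2 → 1/2 = 1/2
p1 → (p1 → (p1 → p1)) = 1/2 → 1/2 = 1/2
No assignment yields a value below 1/2, so this is the minimum.

1/2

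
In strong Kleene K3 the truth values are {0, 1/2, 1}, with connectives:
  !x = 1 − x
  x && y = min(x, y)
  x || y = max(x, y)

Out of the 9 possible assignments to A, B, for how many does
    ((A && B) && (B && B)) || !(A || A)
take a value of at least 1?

4

A = 0, B = 0 ↦ 1  ≥
A = 0, B = 1/2 ↦ 1  ≥
A = 0, B = 1 ↦ 1  ≥
A = 1/2, B = 0 ↦ 1/2  <
A = 1/2, B = 1/2 ↦ 1/2  <
A = 1/2, B = 1 ↦ 1/2  <
A = 1, B = 0 ↦ 0  <
A = 1, B = 1/2 ↦ 1/2  <
A = 1, B = 1 ↦ 1  ≥
So 4 of the 9 assignments meet the threshold.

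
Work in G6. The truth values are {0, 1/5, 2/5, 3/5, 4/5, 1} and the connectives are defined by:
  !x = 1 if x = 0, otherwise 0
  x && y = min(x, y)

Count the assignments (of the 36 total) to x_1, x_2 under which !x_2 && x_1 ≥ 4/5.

value 1: 1 assignment (counts)
value 4/5: 1 assignment (counts)
value 3/5: 1 assignment
value 2/5: 1 assignment
value 1/5: 1 assignment
value 0: 31 assignments
So 2 of the 36 assignments meet the threshold.

2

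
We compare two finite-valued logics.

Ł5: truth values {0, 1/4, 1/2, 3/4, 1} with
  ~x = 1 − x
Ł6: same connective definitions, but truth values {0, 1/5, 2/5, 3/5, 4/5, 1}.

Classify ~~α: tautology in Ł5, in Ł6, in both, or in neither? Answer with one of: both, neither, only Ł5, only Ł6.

In Ł5: at α = 0 the value is 0 — not a tautology.
In Ł6: at α = 0 the value is 0 — not a tautology.

neither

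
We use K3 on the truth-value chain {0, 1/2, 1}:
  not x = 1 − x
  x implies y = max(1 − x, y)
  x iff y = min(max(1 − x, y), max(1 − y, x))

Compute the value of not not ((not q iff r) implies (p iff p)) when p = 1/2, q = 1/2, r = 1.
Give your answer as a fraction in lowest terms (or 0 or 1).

1/2

not q = not 1/2 = 1/2
not q iff r = 1/2 iff 1 = 1/2
p iff p = 1/2 iff 1/2 = 1/2
(not q iff r) implies (p iff p) = 1/2 implies 1/2 = 1/2
not ((not q iff r) implies (p iff p)) = not 1/2 = 1/2
not not ((not q iff r) implies (p iff p)) = not 1/2 = 1/2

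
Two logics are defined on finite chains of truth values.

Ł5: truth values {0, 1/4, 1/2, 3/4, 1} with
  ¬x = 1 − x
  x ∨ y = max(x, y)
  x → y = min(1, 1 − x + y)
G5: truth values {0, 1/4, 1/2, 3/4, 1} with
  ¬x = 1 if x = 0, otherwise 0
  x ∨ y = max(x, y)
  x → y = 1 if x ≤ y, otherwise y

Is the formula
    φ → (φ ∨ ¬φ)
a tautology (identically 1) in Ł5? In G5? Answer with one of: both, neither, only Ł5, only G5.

both

In Ł5: every assignment gives 1 — tautology.
In G5: every assignment gives 1 — tautology.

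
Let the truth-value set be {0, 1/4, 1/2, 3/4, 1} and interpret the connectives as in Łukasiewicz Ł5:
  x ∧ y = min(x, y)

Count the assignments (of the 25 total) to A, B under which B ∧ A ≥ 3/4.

4

value 1: 1 assignment (counts)
value 3/4: 3 assignments (counts)
value 1/2: 5 assignments
value 1/4: 7 assignments
value 0: 9 assignments
So 4 of the 25 assignments meet the threshold.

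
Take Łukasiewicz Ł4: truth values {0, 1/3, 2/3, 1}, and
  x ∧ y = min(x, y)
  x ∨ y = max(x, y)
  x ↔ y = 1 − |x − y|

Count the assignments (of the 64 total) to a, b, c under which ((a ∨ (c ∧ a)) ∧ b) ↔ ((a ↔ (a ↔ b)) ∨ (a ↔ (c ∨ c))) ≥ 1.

15

value 1: 15 assignments (counts)
value 2/3: 16 assignments
value 1/3: 23 assignments
value 0: 10 assignments
So 15 of the 64 assignments meet the threshold.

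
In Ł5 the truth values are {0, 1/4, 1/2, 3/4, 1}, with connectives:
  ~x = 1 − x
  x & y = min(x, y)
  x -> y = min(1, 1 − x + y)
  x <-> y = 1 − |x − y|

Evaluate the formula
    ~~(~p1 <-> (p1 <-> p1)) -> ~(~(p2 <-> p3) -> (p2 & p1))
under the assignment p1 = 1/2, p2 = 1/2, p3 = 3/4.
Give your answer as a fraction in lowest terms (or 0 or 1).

1/2

~p1 = ~1/2 = 1/2
p1 <-> p1 = 1/2 <-> 1/2 = 1
~p1 <-> (p1 <-> p1) = 1/2 <-> 1 = 1/2
~(~p1 <-> (p1 <-> p1)) = ~1/2 = 1/2
~~(~p1 <-> (p1 <-> p1)) = ~1/2 = 1/2
p2 <-> p3 = 1/2 <-> 3/4 = 3/4
~(p2 <-> p3) = ~3/4 = 1/4
p2 & p1 = 1/2 & 1/2 = 1/2
~(p2 <-> p3) -> (p2 & p1) = 1/4 -> 1/2 = 1
~(~(p2 <-> p3) -> (p2 & p1)) = ~1 = 0
~~(~p1 <-> (p1 <-> p1)) -> ~(~(p2 <-> p3) -> (p2 & p1)) = 1/2 -> 0 = 1/2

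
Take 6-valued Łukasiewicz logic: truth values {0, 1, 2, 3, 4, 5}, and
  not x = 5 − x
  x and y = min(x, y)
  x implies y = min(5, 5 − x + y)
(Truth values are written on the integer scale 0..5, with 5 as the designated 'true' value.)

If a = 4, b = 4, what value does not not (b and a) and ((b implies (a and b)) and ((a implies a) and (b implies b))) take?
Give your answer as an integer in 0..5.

b and a = 4 and 4 = 4
not (b and a) = not 4 = 1
not not (b and a) = not 1 = 4
a and b = 4 and 4 = 4
b implies (a and b) = 4 implies 4 = 5
a implies a = 4 implies 4 = 5
b implies b = 4 implies 4 = 5
(a implies a) and (b implies b) = 5 and 5 = 5
(b implies (a and b)) and ((a implies a) and (b implies b)) = 5 and 5 = 5
not not (b and a) and ((b implies (a and b)) and ((a implies a) and (b implies b))) = 4 and 5 = 4

4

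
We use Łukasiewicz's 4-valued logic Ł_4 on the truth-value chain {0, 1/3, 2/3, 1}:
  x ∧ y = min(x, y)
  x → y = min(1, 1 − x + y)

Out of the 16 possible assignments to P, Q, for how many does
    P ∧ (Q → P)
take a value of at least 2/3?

8

P = 0, Q = 0 ↦ 0  <
P = 0, Q = 1/3 ↦ 0  <
P = 0, Q = 2/3 ↦ 0  <
P = 0, Q = 1 ↦ 0  <
P = 1/3, Q = 0 ↦ 1/3  <
P = 1/3, Q = 1/3 ↦ 1/3  <
P = 1/3, Q = 2/3 ↦ 1/3  <
P = 1/3, Q = 1 ↦ 1/3  <
P = 2/3, Q = 0 ↦ 2/3  ≥
P = 2/3, Q = 1/3 ↦ 2/3  ≥
P = 2/3, Q = 2/3 ↦ 2/3  ≥
P = 2/3, Q = 1 ↦ 2/3  ≥
P = 1, Q = 0 ↦ 1  ≥
P = 1, Q = 1/3 ↦ 1  ≥
P = 1, Q = 2/3 ↦ 1  ≥
P = 1, Q = 1 ↦ 1  ≥
So 8 of the 16 assignments meet the threshold.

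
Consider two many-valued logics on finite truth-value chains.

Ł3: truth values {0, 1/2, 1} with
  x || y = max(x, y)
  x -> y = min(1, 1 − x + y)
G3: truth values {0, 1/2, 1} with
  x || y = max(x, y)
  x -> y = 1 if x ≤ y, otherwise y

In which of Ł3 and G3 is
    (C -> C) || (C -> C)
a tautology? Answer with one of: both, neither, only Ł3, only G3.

both

In Ł3: every assignment gives 1 — tautology.
In G3: every assignment gives 1 — tautology.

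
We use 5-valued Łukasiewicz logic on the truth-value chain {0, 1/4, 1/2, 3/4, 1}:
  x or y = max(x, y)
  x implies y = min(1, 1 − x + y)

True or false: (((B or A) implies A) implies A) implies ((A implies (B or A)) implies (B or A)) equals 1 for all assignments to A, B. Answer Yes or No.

Yes

At A = 3/4, B = 1/2, for instance:
B or A = 1/2 or 3/4 = 3/4
(B or A) implies A = 3/4 implies 3/4 = 1
((B or A) implies A) implies A = 1 implies 3/4 = 3/4
A implies (B or A) = 3/4 implies 3/4 = 1
(A implies (B or A)) implies (B or A) = 1 implies 3/4 = 3/4
(((B or A) implies A) implies A) implies ((A implies (B or A)) implies (B or A)) = 3/4 implies 3/4 = 1
and checking the remaining 24 assignments likewise gives ≥ 1 in every case.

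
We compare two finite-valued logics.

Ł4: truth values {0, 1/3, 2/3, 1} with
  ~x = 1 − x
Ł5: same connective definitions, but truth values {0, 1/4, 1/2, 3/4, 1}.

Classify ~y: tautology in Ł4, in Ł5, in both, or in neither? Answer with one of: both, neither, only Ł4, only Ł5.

In Ł4: at y = 1/3 the value is 2/3 — not a tautology.
In Ł5: at y = 1/4 the value is 3/4 — not a tautology.

neither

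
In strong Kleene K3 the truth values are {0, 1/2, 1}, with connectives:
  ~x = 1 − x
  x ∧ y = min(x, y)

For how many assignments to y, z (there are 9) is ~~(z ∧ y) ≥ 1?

y = 0, z = 0 ↦ 0  <
y = 0, z = 1/2 ↦ 0  <
y = 0, z = 1 ↦ 0  <
y = 1/2, z = 0 ↦ 0  <
y = 1/2, z = 1/2 ↦ 1/2  <
y = 1/2, z = 1 ↦ 1/2  <
y = 1, z = 0 ↦ 0  <
y = 1, z = 1/2 ↦ 1/2  <
y = 1, z = 1 ↦ 1  ≥
So 1 of the 9 assignments meets the threshold.

1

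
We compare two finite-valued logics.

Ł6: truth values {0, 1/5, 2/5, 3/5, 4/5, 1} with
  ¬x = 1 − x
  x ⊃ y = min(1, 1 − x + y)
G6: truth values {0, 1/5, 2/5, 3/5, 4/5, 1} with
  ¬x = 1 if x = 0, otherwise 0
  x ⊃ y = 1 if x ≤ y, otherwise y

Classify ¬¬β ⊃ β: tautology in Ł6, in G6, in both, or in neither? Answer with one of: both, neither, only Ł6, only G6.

In Ł6: every assignment gives 1 — tautology.
In G6: at β = 1/5 the value is 1/5 — not a tautology.

only Ł6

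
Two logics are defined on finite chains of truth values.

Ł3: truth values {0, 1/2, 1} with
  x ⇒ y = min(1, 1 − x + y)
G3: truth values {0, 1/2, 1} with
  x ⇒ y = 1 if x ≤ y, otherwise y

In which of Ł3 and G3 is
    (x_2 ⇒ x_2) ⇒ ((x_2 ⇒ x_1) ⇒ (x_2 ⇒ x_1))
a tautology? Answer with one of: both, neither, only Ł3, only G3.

In Ł3: every assignment gives 1 — tautology.
In G3: every assignment gives 1 — tautology.

both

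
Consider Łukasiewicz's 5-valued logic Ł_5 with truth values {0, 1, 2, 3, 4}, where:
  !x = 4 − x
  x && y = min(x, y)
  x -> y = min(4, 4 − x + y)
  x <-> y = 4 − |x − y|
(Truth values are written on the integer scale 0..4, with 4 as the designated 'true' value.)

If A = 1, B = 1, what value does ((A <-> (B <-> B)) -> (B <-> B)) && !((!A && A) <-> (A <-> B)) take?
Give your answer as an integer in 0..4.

3

B <-> B = 1 <-> 1 = 4
A <-> (B <-> B) = 1 <-> 4 = 1
B <-> B = 1 <-> 1 = 4
(A <-> (B <-> B)) -> (B <-> B) = 1 -> 4 = 4
!A = !1 = 3
!A && A = 3 && 1 = 1
A <-> B = 1 <-> 1 = 4
(!A && A) <-> (A <-> B) = 1 <-> 4 = 1
!((!A && A) <-> (A <-> B)) = !1 = 3
((A <-> (B <-> B)) -> (B <-> B)) && !((!A && A) <-> (A <-> B)) = 4 && 3 = 3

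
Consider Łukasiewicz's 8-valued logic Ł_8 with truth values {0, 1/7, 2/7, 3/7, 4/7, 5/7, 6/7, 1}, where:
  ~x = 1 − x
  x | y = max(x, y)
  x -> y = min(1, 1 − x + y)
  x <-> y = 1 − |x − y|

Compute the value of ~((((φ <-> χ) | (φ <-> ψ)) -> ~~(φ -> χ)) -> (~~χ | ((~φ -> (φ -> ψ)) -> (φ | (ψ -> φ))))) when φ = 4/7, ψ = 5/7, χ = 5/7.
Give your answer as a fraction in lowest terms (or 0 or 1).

φ <-> χ = 4/7 <-> 5/7 = 6/7
φ <-> ψ = 4/7 <-> 5/7 = 6/7
(φ <-> χ) | (φ <-> ψ) = 6/7 | 6/7 = 6/7
φ -> χ = 4/7 -> 5/7 = 1
~(φ -> χ) = ~1 = 0
~~(φ -> χ) = ~0 = 1
((φ <-> χ) | (φ <-> ψ)) -> ~~(φ -> χ) = 6/7 -> 1 = 1
~χ = ~5/7 = 2/7
~~χ = ~2/7 = 5/7
~φ = ~4/7 = 3/7
φ -> ψ = 4/7 -> 5/7 = 1
~φ -> (φ -> ψ) = 3/7 -> 1 = 1
ψ -> φ = 5/7 -> 4/7 = 6/7
φ | (ψ -> φ) = 4/7 | 6/7 = 6/7
(~φ -> (φ -> ψ)) -> (φ | (ψ -> φ)) = 1 -> 6/7 = 6/7
~~χ | ((~φ -> (φ -> ψ)) -> (φ | (ψ -> φ))) = 5/7 | 6/7 = 6/7
(((φ <-> χ) | (φ <-> ψ)) -> ~~(φ -> χ)) -> (~~χ | ((~φ -> (φ -> ψ)) -> (φ | (ψ -> φ)))) = 1 -> 6/7 = 6/7
~((((φ <-> χ) | (φ <-> ψ)) -> ~~(φ -> χ)) -> (~~χ | ((~φ -> (φ -> ψ)) -> (φ | (ψ -> φ))))) = ~6/7 = 1/7

1/7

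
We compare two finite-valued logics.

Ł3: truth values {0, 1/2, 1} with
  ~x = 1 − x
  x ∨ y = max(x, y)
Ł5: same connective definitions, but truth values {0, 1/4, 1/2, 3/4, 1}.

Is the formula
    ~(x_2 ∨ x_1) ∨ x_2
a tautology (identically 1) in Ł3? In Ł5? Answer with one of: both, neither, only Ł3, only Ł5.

In Ł3: at x_1 = 0, x_2 = 1/2 the value is 1/2 — not a tautology.
In Ł5: at x_1 = 0, x_2 = 1/4 the value is 3/4 — not a tautology.

neither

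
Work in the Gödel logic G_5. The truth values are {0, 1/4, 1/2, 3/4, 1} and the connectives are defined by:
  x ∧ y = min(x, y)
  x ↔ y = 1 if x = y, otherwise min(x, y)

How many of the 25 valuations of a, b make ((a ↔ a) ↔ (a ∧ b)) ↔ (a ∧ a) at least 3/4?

16

value 1: 15 assignments (counts)
value 3/4: 1 assignment (counts)
value 1/2: 2 assignments
value 1/4: 3 assignments
value 0: 4 assignments
So 16 of the 25 assignments meet the threshold.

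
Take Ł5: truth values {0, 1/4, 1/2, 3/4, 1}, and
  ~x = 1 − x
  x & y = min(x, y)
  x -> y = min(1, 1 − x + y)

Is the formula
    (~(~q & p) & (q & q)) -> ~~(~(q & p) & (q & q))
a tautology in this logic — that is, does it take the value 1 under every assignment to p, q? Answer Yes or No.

No

Counterexample: take p = 1/4, q = 1.
~q = ~1 = 0
~q & p = 0 & 1/4 = 0
~(~q & p) = ~0 = 1
q & q = 1 & 1 = 1
~(~q & p) & (q & q) = 1 & 1 = 1
q & p = 1 & 1/4 = 1/4
~(q & p) = ~1/4 = 3/4
q & q = 1 & 1 = 1
~(q & p) & (q & q) = 3/4 & 1 = 3/4
~(~(q & p) & (q & q)) = ~3/4 = 1/4
~~(~(q & p) & (q & q)) = ~1/4 = 3/4
(~(~q & p) & (q & q)) -> ~~(~(q & p) & (q & q)) = 1 -> 3/4 = 3/4
This gives 3/4 ≠ 1.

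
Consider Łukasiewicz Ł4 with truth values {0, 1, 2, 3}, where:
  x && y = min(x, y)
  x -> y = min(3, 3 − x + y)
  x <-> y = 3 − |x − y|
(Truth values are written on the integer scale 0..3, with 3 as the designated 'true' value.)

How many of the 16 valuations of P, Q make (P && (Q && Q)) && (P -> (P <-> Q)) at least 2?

P = 0, Q = 0 ↦ 0  <
P = 0, Q = 1 ↦ 0  <
P = 0, Q = 2 ↦ 0  <
P = 0, Q = 3 ↦ 0  <
P = 1, Q = 0 ↦ 0  <
P = 1, Q = 1 ↦ 1  <
P = 1, Q = 2 ↦ 1  <
P = 1, Q = 3 ↦ 1  <
P = 2, Q = 0 ↦ 0  <
P = 2, Q = 1 ↦ 1  <
P = 2, Q = 2 ↦ 2  ≥
P = 2, Q = 3 ↦ 2  ≥
P = 3, Q = 0 ↦ 0  <
P = 3, Q = 1 ↦ 1  <
P = 3, Q = 2 ↦ 2  ≥
P = 3, Q = 3 ↦ 3  ≥
So 4 of the 16 assignments meet the threshold.

4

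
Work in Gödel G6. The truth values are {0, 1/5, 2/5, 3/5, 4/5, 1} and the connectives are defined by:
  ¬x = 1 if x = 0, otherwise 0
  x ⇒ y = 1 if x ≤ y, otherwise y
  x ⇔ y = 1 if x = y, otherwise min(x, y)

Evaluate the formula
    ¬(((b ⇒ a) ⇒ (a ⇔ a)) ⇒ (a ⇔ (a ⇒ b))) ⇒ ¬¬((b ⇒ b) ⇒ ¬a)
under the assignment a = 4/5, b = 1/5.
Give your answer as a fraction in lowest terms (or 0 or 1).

1

b ⇒ a = 1/5 ⇒ 4/5 = 1
a ⇔ a = 4/5 ⇔ 4/5 = 1
(b ⇒ a) ⇒ (a ⇔ a) = 1 ⇒ 1 = 1
a ⇒ b = 4/5 ⇒ 1/5 = 1/5
a ⇔ (a ⇒ b) = 4/5 ⇔ 1/5 = 1/5
((b ⇒ a) ⇒ (a ⇔ a)) ⇒ (a ⇔ (a ⇒ b)) = 1 ⇒ 1/5 = 1/5
¬(((b ⇒ a) ⇒ (a ⇔ a)) ⇒ (a ⇔ (a ⇒ b))) = ¬1/5 = 0
b ⇒ b = 1/5 ⇒ 1/5 = 1
¬a = ¬4/5 = 0
(b ⇒ b) ⇒ ¬a = 1 ⇒ 0 = 0
¬((b ⇒ b) ⇒ ¬a) = ¬0 = 1
¬¬((b ⇒ b) ⇒ ¬a) = ¬1 = 0
¬(((b ⇒ a) ⇒ (a ⇔ a)) ⇒ (a ⇔ (a ⇒ b))) ⇒ ¬¬((b ⇒ b) ⇒ ¬a) = 0 ⇒ 0 = 1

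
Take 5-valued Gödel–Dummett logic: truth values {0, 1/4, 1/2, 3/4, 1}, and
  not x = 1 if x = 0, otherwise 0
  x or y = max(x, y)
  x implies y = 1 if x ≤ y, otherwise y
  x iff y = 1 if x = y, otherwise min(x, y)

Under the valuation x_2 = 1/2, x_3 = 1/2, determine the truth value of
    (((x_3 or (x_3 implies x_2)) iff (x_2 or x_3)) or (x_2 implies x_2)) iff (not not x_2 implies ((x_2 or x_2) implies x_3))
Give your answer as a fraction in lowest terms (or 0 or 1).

1

x_3 implies x_2 = 1/2 implies 1/2 = 1
x_3 or (x_3 implies x_2) = 1/2 or 1 = 1
x_2 or x_3 = 1/2 or 1/2 = 1/2
(x_3 or (x_3 implies x_2)) iff (x_2 or x_3) = 1 iff 1/2 = 1/2
x_2 implies x_2 = 1/2 implies 1/2 = 1
((x_3 or (x_3 implies x_2)) iff (x_2 or x_3)) or (x_2 implies x_2) = 1/2 or 1 = 1
not x_2 = not 1/2 = 0
not not x_2 = not 0 = 1
x_2 or x_2 = 1/2 or 1/2 = 1/2
(x_2 or x_2) implies x_3 = 1/2 implies 1/2 = 1
not not x_2 implies ((x_2 or x_2) implies x_3) = 1 implies 1 = 1
(((x_3 or (x_3 implies x_2)) iff (x_2 or x_3)) or (x_2 implies x_2)) iff (not not x_2 implies ((x_2 or x_2) implies x_3)) = 1 iff 1 = 1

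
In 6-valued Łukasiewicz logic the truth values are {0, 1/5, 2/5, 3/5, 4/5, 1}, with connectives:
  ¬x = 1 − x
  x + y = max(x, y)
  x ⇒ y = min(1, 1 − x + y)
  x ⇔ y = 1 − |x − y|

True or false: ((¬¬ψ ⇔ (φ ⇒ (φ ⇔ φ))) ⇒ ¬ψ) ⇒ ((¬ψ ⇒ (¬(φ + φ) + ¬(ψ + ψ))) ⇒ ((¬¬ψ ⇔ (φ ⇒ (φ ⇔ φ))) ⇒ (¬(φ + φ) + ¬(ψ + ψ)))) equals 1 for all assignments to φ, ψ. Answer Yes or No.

At φ = 3/5, ψ = 0, for instance:
¬ψ = ¬0 = 1
¬¬ψ = ¬1 = 0
φ ⇔ φ = 3/5 ⇔ 3/5 = 1
φ ⇒ (φ ⇔ φ) = 3/5 ⇒ 1 = 1
¬¬ψ ⇔ (φ ⇒ (φ ⇔ φ)) = 0 ⇔ 1 = 0
¬ψ = ¬0 = 1
(¬¬ψ ⇔ (φ ⇒ (φ ⇔ φ))) ⇒ ¬ψ = 0 ⇒ 1 = 1
φ + φ = 3/5 + 3/5 = 3/5
¬(φ + φ) = ¬3/5 = 2/5
ψ + ψ = 0 + 0 = 0
¬(ψ + ψ) = ¬0 = 1
¬(φ + φ) + ¬(ψ + ψ) = 2/5 + 1 = 1
¬ψ ⇒ (¬(φ + φ) + ¬(ψ + ψ)) = 1 ⇒ 1 = 1
(¬¬ψ ⇔ (φ ⇒ (φ ⇔ φ))) ⇒ (¬(φ + φ) + ¬(ψ + ψ)) = 0 ⇒ 1 = 1
(¬ψ ⇒ (¬(φ + φ) + ¬(ψ + ψ))) ⇒ ((¬¬ψ ⇔ (φ ⇒ (φ ⇔ φ))) ⇒ (¬(φ + φ) + ¬(ψ + ψ))) = 1 ⇒ 1 = 1
((¬¬ψ ⇔ (φ ⇒ (φ ⇔ φ))) ⇒ ¬ψ) ⇒ ((¬ψ ⇒ (¬(φ + φ) + ¬(ψ + ψ))) ⇒ ((¬¬ψ ⇔ (φ ⇒ (φ ⇔ φ))) ⇒ (¬(φ + φ) + ¬(ψ + ψ)))) = 1 ⇒ 1 = 1
and checking the remaining 35 assignments likewise gives ≥ 1 in every case.

Yes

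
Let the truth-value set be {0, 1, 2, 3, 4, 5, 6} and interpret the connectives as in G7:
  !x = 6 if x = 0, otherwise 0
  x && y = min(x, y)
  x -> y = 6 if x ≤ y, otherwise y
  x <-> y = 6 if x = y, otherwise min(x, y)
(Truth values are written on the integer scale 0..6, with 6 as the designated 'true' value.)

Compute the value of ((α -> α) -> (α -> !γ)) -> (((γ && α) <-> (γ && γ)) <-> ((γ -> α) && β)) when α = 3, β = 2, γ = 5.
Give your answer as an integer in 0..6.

6

α -> α = 3 -> 3 = 6
!γ = !5 = 0
α -> !γ = 3 -> 0 = 0
(α -> α) -> (α -> !γ) = 6 -> 0 = 0
γ && α = 5 && 3 = 3
γ && γ = 5 && 5 = 5
(γ && α) <-> (γ && γ) = 3 <-> 5 = 3
γ -> α = 5 -> 3 = 3
(γ -> α) && β = 3 && 2 = 2
((γ && α) <-> (γ && γ)) <-> ((γ -> α) && β) = 3 <-> 2 = 2
((α -> α) -> (α -> !γ)) -> (((γ && α) <-> (γ && γ)) <-> ((γ -> α) && β)) = 0 -> 2 = 6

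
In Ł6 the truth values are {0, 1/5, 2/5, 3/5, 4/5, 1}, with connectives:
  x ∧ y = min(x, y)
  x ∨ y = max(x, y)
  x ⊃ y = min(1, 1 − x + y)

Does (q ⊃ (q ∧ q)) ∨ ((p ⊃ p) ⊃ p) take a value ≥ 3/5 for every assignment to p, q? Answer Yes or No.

At p = 3/5, q = 1, for instance:
q ∧ q = 1 ∧ 1 = 1
q ⊃ (q ∧ q) = 1 ⊃ 1 = 1
p ⊃ p = 3/5 ⊃ 3/5 = 1
(p ⊃ p) ⊃ p = 1 ⊃ 3/5 = 3/5
(q ⊃ (q ∧ q)) ∨ ((p ⊃ p) ⊃ p) = 1 ∨ 3/5 = 1
and checking the remaining 35 assignments likewise gives ≥ 3/5 in every case.

Yes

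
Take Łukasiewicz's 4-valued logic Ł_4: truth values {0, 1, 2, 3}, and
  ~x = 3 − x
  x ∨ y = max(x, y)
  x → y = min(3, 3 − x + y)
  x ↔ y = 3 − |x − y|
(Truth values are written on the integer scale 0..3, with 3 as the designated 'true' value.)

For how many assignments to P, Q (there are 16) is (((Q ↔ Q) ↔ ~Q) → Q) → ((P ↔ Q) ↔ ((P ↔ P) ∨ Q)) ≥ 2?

13

P = 0, Q = 0 ↦ 3  ≥
P = 0, Q = 1 ↦ 3  ≥
P = 0, Q = 2 ↦ 1  <
P = 0, Q = 3 ↦ 0  <
P = 1, Q = 0 ↦ 3  ≥
P = 1, Q = 1 ↦ 3  ≥
P = 1, Q = 2 ↦ 2  ≥
P = 1, Q = 3 ↦ 1  <
P = 2, Q = 0 ↦ 3  ≥
P = 2, Q = 1 ↦ 3  ≥
P = 2, Q = 2 ↦ 3  ≥
P = 2, Q = 3 ↦ 2  ≥
P = 3, Q = 0 ↦ 3  ≥
P = 3, Q = 1 ↦ 2  ≥
P = 3, Q = 2 ↦ 2  ≥
P = 3, Q = 3 ↦ 3  ≥
So 13 of the 16 assignments meet the threshold.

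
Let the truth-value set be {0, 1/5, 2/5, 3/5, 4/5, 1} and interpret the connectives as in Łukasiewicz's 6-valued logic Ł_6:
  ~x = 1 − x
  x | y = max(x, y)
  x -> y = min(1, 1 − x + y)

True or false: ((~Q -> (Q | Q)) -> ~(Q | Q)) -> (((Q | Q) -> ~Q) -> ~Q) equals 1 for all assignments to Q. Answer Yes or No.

No

Counterexample: take Q = 1/5.
~Q = ~1/5 = 4/5
Q | Q = 1/5 | 1/5 = 1/5
~Q -> (Q | Q) = 4/5 -> 1/5 = 2/5
~(Q | Q) = ~1/5 = 4/5
(~Q -> (Q | Q)) -> ~(Q | Q) = 2/5 -> 4/5 = 1
Q | Q = 1/5 | 1/5 = 1/5
~Q = ~1/5 = 4/5
(Q | Q) -> ~Q = 1/5 -> 4/5 = 1
~Q = ~1/5 = 4/5
((Q | Q) -> ~Q) -> ~Q = 1 -> 4/5 = 4/5
((~Q -> (Q | Q)) -> ~(Q | Q)) -> (((Q | Q) -> ~Q) -> ~Q) = 1 -> 4/5 = 4/5
This gives 4/5 ≠ 1.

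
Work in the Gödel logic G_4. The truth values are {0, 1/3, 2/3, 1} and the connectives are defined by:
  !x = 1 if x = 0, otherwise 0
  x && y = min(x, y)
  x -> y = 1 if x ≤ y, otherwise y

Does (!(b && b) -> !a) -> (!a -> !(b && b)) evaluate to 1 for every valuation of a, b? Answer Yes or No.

Counterexample: take a = 0, b = 1/3.
b && b = 1/3 && 1/3 = 1/3
!(b && b) = !1/3 = 0
!a = !0 = 1
!(b && b) -> !a = 0 -> 1 = 1
!a = !0 = 1
b && b = 1/3 && 1/3 = 1/3
!(b && b) = !1/3 = 0
!a -> !(b && b) = 1 -> 0 = 0
(!(b && b) -> !a) -> (!a -> !(b && b)) = 1 -> 0 = 0
This gives 0 ≠ 1.

No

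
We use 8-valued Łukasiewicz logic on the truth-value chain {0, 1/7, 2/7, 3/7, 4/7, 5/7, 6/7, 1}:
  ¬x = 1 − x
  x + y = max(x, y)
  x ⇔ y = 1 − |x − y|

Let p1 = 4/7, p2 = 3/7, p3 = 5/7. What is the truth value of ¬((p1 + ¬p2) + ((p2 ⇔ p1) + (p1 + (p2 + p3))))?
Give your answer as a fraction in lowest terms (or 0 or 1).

1/7

¬p2 = ¬3/7 = 4/7
p1 + ¬p2 = 4/7 + 4/7 = 4/7
p2 ⇔ p1 = 3/7 ⇔ 4/7 = 6/7
p2 + p3 = 3/7 + 5/7 = 5/7
p1 + (p2 + p3) = 4/7 + 5/7 = 5/7
(p2 ⇔ p1) + (p1 + (p2 + p3)) = 6/7 + 5/7 = 6/7
(p1 + ¬p2) + ((p2 ⇔ p1) + (p1 + (p2 + p3))) = 4/7 + 6/7 = 6/7
¬((p1 + ¬p2) + ((p2 ⇔ p1) + (p1 + (p2 + p3)))) = ¬6/7 = 1/7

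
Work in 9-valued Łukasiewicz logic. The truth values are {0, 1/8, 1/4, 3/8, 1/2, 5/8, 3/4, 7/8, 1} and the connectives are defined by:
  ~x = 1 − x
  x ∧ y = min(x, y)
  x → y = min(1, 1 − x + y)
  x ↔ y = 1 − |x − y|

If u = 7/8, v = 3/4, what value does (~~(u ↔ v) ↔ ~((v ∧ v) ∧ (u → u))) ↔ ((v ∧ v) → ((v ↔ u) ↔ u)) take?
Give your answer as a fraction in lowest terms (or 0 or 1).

3/8

u ↔ v = 7/8 ↔ 3/4 = 7/8
~(u ↔ v) = ~7/8 = 1/8
~~(u ↔ v) = ~1/8 = 7/8
v ∧ v = 3/4 ∧ 3/4 = 3/4
u → u = 7/8 → 7/8 = 1
(v ∧ v) ∧ (u → u) = 3/4 ∧ 1 = 3/4
~((v ∧ v) ∧ (u → u)) = ~3/4 = 1/4
~~(u ↔ v) ↔ ~((v ∧ v) ∧ (u → u)) = 7/8 ↔ 1/4 = 3/8
v ∧ v = 3/4 ∧ 3/4 = 3/4
v ↔ u = 3/4 ↔ 7/8 = 7/8
(v ↔ u) ↔ u = 7/8 ↔ 7/8 = 1
(v ∧ v) → ((v ↔ u) ↔ u) = 3/4 → 1 = 1
(~~(u ↔ v) ↔ ~((v ∧ v) ∧ (u → u))) ↔ ((v ∧ v) → ((v ↔ u) ↔ u)) = 3/8 ↔ 1 = 3/8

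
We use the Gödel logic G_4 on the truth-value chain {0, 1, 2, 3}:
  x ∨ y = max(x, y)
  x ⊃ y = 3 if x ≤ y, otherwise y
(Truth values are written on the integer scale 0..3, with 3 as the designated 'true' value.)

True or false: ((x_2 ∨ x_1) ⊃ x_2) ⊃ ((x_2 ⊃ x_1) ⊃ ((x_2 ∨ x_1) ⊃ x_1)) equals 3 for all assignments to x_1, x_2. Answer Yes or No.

x_1 = 0, x_2 = 0 ↦ 3
x_1 = 0, x_2 = 1 ↦ 3
x_1 = 0, x_2 = 2 ↦ 3
x_1 = 0, x_2 = 3 ↦ 3
x_1 = 1, x_2 = 0 ↦ 3
x_1 = 1, x_2 = 1 ↦ 3
x_1 = 1, x_2 = 2 ↦ 3
x_1 = 1, x_2 = 3 ↦ 3
x_1 = 2, x_2 = 0 ↦ 3
x_1 = 2, x_2 = 1 ↦ 3
x_1 = 2, x_2 = 2 ↦ 3
x_1 = 2, x_2 = 3 ↦ 3
x_1 = 3, x_2 = 0 ↦ 3
x_1 = 3, x_2 = 1 ↦ 3
x_1 = 3, x_2 = 2 ↦ 3
x_1 = 3, x_2 = 3 ↦ 3
Every assignment gives a value ≥ 3.

Yes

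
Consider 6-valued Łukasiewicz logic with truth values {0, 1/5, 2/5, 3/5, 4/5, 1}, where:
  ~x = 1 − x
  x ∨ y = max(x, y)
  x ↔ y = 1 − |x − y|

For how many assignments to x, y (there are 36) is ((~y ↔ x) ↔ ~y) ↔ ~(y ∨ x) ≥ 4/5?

15

value 1: 3 assignments (counts)
value 4/5: 12 assignments (counts)
value 3/5: 5 assignments
value 2/5: 8 assignments
value 1/5: 1 assignment
value 0: 7 assignments
So 15 of the 36 assignments meet the threshold.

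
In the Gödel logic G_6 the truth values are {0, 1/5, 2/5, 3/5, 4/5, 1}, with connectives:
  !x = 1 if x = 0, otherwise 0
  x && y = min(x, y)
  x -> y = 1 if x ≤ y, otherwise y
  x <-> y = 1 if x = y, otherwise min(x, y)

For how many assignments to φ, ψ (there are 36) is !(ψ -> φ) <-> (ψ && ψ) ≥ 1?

value 1: 7 assignments (counts)
value 4/5: 1 assignment
value 3/5: 1 assignment
value 2/5: 1 assignment
value 1/5: 1 assignment
value 0: 25 assignments
So 7 of the 36 assignments meet the threshold.

7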